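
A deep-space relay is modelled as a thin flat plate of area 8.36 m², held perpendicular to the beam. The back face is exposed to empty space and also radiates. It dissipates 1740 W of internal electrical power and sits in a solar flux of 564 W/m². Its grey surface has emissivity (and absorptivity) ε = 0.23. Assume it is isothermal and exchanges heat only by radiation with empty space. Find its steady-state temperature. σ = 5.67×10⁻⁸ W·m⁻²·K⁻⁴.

T ≈ 337 K

At steady state, absorbed solar power + internal power = radiated power.
Absorbed: α·S·A_cross = 0.23·564·8.360 = 1084 W (cross-section A).
Total input = 1084 + 1740 = 2824 W.
Radiated: εσ·A_surf·T⁴ with A_surf = 2A = 16.72 m².
T⁴ = 2824/(0.23·5.67×10⁻⁸·16.72) = 1.295×10¹⁰ K⁴.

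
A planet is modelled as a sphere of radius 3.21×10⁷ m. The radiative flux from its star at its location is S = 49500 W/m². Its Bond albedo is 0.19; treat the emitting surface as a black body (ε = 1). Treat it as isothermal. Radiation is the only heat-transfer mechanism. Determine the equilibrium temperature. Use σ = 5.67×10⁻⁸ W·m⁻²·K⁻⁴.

At equilibrium, absorbed power = emitted power.
Absorbing cross-section = πr² = 3.237×10¹⁵ m²; emitting surface = 4πr² = 1.295×10¹⁶ m² (ratio 4).
(1−a)S·A_cross = εσ·A_surf·T⁴  ⇒  T⁴ = (1−a)S/(4σ).
T⁴ = 0.810·49500/(4·5.67×10⁻⁸) = 1.768×10¹¹ K⁴.
T = (1.768×10¹¹)^(1/4).

T ≈ 648 K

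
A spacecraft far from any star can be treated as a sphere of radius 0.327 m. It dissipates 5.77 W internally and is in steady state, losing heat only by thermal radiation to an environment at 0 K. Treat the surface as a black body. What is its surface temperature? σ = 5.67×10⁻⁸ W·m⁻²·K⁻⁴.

Steady state: internal power = radiated power, P = εσA T⁴.
Radiating area A = 4πr² = 1.344 m².
T⁴ = P/(εσA) = 5.77/(1.0·5.67×10⁻⁸·1.344) = 7.573×10⁷ K⁴.
T = (7.573×10⁷)^(1/4).

T ≈ 93.3 K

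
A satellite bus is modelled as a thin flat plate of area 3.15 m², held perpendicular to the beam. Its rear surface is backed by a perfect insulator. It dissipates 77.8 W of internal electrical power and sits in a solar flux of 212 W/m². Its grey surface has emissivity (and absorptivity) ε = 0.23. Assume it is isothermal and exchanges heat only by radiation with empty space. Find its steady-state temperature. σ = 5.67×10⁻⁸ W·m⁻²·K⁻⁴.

At steady state, absorbed solar power + internal power = radiated power.
Absorbed: α·S·A_cross = 0.23·212·3.150 = 153.6 W (cross-section A).
Total input = 153.6 + 77.8 = 231.4 W.
Radiated: εσ·A_surf·T⁴ with A_surf = A = 3.150 m².
T⁴ = 231.4/(0.23·5.67×10⁻⁸·3.150) = 5.633×10⁹ K⁴.

T ≈ 274 K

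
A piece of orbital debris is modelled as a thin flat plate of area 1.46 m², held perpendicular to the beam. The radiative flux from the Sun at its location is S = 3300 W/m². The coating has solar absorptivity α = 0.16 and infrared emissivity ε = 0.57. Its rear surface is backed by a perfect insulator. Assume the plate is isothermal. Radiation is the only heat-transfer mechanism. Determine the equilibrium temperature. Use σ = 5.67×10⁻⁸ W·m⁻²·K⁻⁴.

At equilibrium, absorbed power = emitted power.
Absorbing cross-section = A = 1.460 m²; emitting surface = A = 1.460 m² (ratio 1).
αS·A_cross = εσ·A_surf·T⁴  ⇒  T⁴ = αS/(ε·1σ).
T⁴ = 0.160·3300/(0.57·1·5.67×10⁻⁸) = 1.634×10¹⁰ K⁴.
T = (1.634×10¹⁰)^(1/4).

T ≈ 358 K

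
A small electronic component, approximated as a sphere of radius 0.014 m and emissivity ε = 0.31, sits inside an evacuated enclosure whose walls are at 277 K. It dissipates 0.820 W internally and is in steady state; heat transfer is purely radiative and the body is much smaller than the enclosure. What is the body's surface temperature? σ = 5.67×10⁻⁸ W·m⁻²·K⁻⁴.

For a small grey body in a large enclosure, net radiated power = εσA(T⁴ − T_w⁴).
Steady state: P = εσA(T⁴ − T_w⁴) with A = 4πr² = 0.002463 m².
T⁴ = P/(εσA) + T_w⁴ = 0.820/(0.31·5.67×10⁻⁸·0.002463) + (277)⁴
    = 1.894×10¹⁰ + 5.887×10⁹ = 2.483×10¹⁰ K⁴.

T ≈ 397 K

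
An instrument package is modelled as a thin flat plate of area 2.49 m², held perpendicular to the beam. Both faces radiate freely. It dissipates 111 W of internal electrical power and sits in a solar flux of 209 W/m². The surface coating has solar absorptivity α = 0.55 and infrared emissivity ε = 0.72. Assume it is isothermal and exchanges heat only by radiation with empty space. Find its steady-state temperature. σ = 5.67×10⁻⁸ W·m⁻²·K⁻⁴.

At steady state, absorbed solar power + internal power = radiated power.
Absorbed: α·S·A_cross = 0.55·209·2.490 = 286.2 W (cross-section A).
Total input = 286.2 + 111 = 397.2 W.
Radiated: εσ·A_surf·T⁴ with A_surf = 2A = 4.980 m².
T⁴ = 397.2/(0.72·5.67×10⁻⁸·4.980) = 1.954×10⁹ K⁴.

T ≈ 210 K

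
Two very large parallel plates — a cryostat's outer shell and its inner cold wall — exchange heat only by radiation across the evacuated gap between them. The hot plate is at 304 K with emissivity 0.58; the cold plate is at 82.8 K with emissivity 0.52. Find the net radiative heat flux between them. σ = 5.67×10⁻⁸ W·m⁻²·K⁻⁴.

q ≈ 182 W/m²

For two infinite grey parallel plates, q = σ(T₁⁴ − T₂⁴)/(1/ε₁ + 1/ε₂ − 1).
T₁⁴ − T₂⁴ = 8.541×10⁹ − 4.700×10⁷ = 8.494×10⁹ K⁴.
1/ε₁ + 1/ε₂ − 1 = 1.724 + 1.923 − 1 = 2.647.
q = 5.67×10⁻⁸ × 8.494×10⁹ / 2.647.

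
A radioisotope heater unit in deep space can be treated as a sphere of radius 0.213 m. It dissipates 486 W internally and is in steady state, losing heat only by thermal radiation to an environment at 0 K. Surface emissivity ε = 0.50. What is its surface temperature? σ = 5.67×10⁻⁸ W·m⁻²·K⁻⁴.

Steady state: internal power = radiated power, P = εσA T⁴.
Radiating area A = 4πr² = 0.5701 m².
T⁴ = P/(εσA) = 486/(0.50·5.67×10⁻⁸·0.5701) = 3.007×10¹⁰ K⁴.
T = (3.007×10¹⁰)^(1/4).

T ≈ 416 K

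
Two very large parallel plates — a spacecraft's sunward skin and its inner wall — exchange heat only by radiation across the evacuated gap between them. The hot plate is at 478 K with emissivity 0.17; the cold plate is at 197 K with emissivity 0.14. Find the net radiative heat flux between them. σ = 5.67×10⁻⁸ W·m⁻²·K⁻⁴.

For two infinite grey parallel plates, q = σ(T₁⁴ − T₂⁴)/(1/ε₁ + 1/ε₂ − 1).
T₁⁴ − T₂⁴ = 5.220×10¹⁰ − 1.506×10⁹ = 5.070×10¹⁰ K⁴.
1/ε₁ + 1/ε₂ − 1 = 5.882 + 7.143 − 1 = 12.03.
q = 5.67×10⁻⁸ × 5.070×10¹⁰ / 12.03.

q ≈ 239 W/m²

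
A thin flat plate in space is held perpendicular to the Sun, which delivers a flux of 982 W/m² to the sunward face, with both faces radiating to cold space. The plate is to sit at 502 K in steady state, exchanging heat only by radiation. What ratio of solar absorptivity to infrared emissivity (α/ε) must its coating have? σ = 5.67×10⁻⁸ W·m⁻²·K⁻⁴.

α/ε ≈ 7.33

Balance: αS·A = εσ·2A·T⁴ ⇒ α/ε = 2σT⁴/S.
α/ε = 2·5.67×10⁻⁸·(502)⁴/982 = 2·5.67×10⁻⁸·6.351×10¹⁰/982.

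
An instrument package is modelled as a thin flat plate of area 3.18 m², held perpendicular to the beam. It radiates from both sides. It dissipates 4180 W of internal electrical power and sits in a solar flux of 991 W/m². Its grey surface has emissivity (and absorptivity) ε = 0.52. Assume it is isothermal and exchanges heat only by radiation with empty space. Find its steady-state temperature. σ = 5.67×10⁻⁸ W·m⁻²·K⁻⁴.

T ≈ 420 K

At steady state, absorbed solar power + internal power = radiated power.
Absorbed: α·S·A_cross = 0.52·991·3.180 = 1639 W (cross-section A).
Total input = 1639 + 4180 = 5819 W.
Radiated: εσ·A_surf·T⁴ with A_surf = 2A = 6.360 m².
T⁴ = 5819/(0.52·5.67×10⁻⁸·6.360) = 3.103×10¹⁰ K⁴.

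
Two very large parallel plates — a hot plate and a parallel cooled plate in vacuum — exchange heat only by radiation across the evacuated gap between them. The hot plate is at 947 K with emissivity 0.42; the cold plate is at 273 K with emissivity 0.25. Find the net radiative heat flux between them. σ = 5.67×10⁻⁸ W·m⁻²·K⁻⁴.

q ≈ 8420 W/m²

For two infinite grey parallel plates, q = σ(T₁⁴ − T₂⁴)/(1/ε₁ + 1/ε₂ − 1).
T₁⁴ − T₂⁴ = 8.043×10¹¹ − 5.555×10⁹ = 7.987×10¹¹ K⁴.
1/ε₁ + 1/ε₂ − 1 = 2.381 + 4.000 − 1 = 5.381.
q = 5.67×10⁻⁸ × 7.987×10¹¹ / 5.381.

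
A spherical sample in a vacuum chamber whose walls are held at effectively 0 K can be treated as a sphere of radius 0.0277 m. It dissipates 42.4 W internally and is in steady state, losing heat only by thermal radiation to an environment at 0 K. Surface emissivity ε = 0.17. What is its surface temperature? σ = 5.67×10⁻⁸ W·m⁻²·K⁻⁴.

T ≈ 822 K

Steady state: internal power = radiated power, P = εσA T⁴.
Radiating area A = 4πr² = 0.009642 m².
T⁴ = P/(εσA) = 42.4/(0.17·5.67×10⁻⁸·0.009642) = 4.562×10¹¹ K⁴.
T = (4.562×10¹¹)^(1/4).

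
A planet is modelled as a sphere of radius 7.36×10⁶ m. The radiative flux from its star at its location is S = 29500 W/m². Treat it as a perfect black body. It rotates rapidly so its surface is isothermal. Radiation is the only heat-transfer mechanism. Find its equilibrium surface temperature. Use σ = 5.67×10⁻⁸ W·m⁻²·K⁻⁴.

T ≈ 601 K

At equilibrium, absorbed power = emitted power.
Absorbing cross-section = πr² = 1.702×10¹⁴ m²; emitting surface = 4πr² = 6.807×10¹⁴ m² (ratio 4).
S·A_cross = εσ·A_surf·T⁴  ⇒  T⁴ = S/(4σ).
T⁴ = 1.00·29500/(4·5.67×10⁻⁸) = 1.301×10¹¹ K⁴.
T = (1.301×10¹¹)^(1/4).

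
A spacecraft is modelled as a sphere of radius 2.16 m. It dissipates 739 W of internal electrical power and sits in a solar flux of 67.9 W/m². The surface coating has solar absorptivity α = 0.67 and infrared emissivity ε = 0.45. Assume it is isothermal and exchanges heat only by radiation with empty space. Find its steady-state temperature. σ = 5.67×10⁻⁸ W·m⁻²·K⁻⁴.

At steady state, absorbed solar power + internal power = radiated power.
Absorbed: α·S·A_cross = 0.67·67.9·14.66 = 666.8 W (cross-section πr²).
Total input = 666.8 + 739 = 1406 W.
Radiated: εσ·A_surf·T⁴ with A_surf = 4πr² = 58.63 m².
T⁴ = 1406/(0.45·5.67×10⁻⁸·58.63) = 9.398×10⁸ K⁴.

T ≈ 175 K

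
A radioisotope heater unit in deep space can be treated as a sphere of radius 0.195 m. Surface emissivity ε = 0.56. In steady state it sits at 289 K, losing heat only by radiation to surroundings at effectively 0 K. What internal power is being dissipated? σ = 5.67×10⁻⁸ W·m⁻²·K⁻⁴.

P ≈ 106 W

Steady state: P = εσA T⁴.
A = 4πr² = 0.4778 m²; T⁴ = (289)⁴ = 6.976×10⁹ K⁴.
P = 0.56 × 5.67×10⁻⁸ × 0.4778 × 6.976×10⁹.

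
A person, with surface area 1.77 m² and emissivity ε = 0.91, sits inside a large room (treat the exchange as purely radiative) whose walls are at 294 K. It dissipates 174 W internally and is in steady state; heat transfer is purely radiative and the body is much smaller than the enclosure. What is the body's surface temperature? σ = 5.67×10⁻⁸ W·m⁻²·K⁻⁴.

T ≈ 311 K

For a small grey body in a large enclosure, net radiated power = εσA(T⁴ − T_w⁴).
Steady state: P = εσA(T⁴ − T_w⁴) with A = 1.77 m².
T⁴ = P/(εσA) + T_w⁴ = 174/(0.91·5.67×10⁻⁸·1.770) + (294)⁴
    = 1.905×10⁹ + 7.471×10⁹ = 9.376×10⁹ K⁴.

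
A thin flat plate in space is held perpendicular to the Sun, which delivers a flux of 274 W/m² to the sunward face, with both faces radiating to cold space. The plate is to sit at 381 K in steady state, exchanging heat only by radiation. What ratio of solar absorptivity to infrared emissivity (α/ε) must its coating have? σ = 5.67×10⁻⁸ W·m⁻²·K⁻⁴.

Balance: αS·A = εσ·2A·T⁴ ⇒ α/ε = 2σT⁴/S.
α/ε = 2·5.67×10⁻⁸·(381)⁴/274 = 2·5.67×10⁻⁸·2.107×10¹⁰/274.

α/ε ≈ 8.72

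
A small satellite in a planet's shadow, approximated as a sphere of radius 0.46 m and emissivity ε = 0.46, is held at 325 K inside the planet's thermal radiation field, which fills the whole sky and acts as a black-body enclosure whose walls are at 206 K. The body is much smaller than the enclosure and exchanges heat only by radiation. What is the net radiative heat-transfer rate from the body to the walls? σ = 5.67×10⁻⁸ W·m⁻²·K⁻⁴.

P_net ≈ 649 W

For a small grey body in a large enclosure: P_net = εσA(T_body⁴ − T_wall⁴).
A = 4πr² = 2.659 m²; T_body⁴ − T_wall⁴ = 1.116×10¹⁰ − 1.801×10⁹ = 9.356×10⁹ K⁴.
|P_net| = 0.46·5.67×10⁻⁸·2.659·9.356×10⁹.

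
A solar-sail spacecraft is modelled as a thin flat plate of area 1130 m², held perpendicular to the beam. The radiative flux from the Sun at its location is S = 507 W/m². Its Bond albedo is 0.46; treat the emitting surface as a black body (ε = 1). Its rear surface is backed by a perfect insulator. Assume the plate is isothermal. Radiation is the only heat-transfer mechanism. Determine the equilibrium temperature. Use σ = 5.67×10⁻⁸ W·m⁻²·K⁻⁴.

At equilibrium, absorbed power = emitted power.
Absorbing cross-section = A = 1130 m²; emitting surface = A = 1130 m² (ratio 1).
(1−a)S·A_cross = εσ·A_surf·T⁴  ⇒  T⁴ = (1−a)S/(1σ).
T⁴ = 0.540·507/(1·5.67×10⁻⁸) = 4.829×10⁹ K⁴.
T = (4.829×10⁹)^(1/4).

T ≈ 264 K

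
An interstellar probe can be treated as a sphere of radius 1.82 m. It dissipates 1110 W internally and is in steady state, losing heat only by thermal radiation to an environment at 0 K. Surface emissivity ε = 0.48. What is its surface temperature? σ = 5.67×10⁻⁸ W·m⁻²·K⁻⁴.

Steady state: internal power = radiated power, P = εσA T⁴.
Radiating area A = 4πr² = 41.62 m².
T⁴ = P/(εσA) = 1110/(0.48·5.67×10⁻⁸·41.62) = 9.798×10⁸ K⁴.
T = (9.798×10⁸)^(1/4).

T ≈ 177 K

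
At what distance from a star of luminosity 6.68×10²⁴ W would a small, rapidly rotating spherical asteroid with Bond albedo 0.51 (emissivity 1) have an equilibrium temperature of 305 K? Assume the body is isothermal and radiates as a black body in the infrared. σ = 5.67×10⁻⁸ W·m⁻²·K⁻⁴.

d ≈ 1.15×10¹⁰ m

For an isothermal black-emitting sphere, (1−a)S·πr² = σ·4πr²·T⁴ ⇒ S = 4σT⁴/(1−a).
S = 4·5.67×10⁻⁸·(305)⁴/0.490 = 4005 W/m².
Flux falls as S = L/(4πd²), so d = √(L/(4πS)) = √(6.68×10²⁴/(4π·4005)).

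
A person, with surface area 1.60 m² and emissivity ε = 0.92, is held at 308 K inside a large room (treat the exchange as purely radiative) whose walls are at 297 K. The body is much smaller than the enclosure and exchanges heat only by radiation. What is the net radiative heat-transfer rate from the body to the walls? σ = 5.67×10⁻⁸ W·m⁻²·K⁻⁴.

P_net ≈ 102 W

For a small grey body in a large enclosure: P_net = εσA(T_body⁴ − T_wall⁴).
A = 1.60 m²; T_body⁴ − T_wall⁴ = 8.999×10⁹ − 7.781×10⁹ = 1.218×10⁹ K⁴.
|P_net| = 0.92·5.67×10⁻⁸·1.600·1.218×10⁹.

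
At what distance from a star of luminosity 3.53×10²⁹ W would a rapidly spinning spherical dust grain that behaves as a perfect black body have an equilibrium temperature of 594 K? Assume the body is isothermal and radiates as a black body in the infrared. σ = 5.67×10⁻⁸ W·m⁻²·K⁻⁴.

d ≈ 9.97×10¹¹ m

For an isothermal black-emitting sphere, (1−a)S·πr² = σ·4πr²·T⁴ ⇒ S = 4σT⁴/(1−a).
S = 4·5.67×10⁻⁸·(594)⁴/1.00 = 28240 W/m².
Flux falls as S = L/(4πd²), so d = √(L/(4πS)) = √(3.53×10²⁹/(4π·28240)).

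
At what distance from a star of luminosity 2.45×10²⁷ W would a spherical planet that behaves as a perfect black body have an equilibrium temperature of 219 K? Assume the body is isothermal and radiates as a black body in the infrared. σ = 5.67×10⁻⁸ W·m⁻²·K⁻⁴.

For an isothermal black-emitting sphere, (1−a)S·πr² = σ·4πr²·T⁴ ⇒ S = 4σT⁴/(1−a).
S = 4·5.67×10⁻⁸·(219)⁴/1.00 = 521.7 W/m².
Flux falls as S = L/(4πd²), so d = √(L/(4πS)) = √(2.45×10²⁷/(4π·521.7)).

d ≈ 6.11×10¹¹ m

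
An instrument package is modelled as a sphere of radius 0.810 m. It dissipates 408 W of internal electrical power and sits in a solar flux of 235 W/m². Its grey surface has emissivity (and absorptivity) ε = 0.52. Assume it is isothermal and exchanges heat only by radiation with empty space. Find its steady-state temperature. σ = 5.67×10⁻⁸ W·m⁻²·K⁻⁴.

At steady state, absorbed solar power + internal power = radiated power.
Absorbed: α·S·A_cross = 0.52·235·2.061 = 251.9 W (cross-section πr²).
Total input = 251.9 + 408 = 659.9 W.
Radiated: εσ·A_surf·T⁴ with A_surf = 4πr² = 8.245 m².
T⁴ = 659.9/(0.52·5.67×10⁻⁸·8.245) = 2.715×10⁹ K⁴.

T ≈ 228 K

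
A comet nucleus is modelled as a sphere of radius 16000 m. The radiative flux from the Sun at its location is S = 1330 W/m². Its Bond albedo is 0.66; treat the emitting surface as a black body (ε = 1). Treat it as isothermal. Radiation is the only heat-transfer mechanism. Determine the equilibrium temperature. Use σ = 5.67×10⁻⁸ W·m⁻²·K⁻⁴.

T ≈ 211 K

At equilibrium, absorbed power = emitted power.
Absorbing cross-section = πr² = 8.042×10⁸ m²; emitting surface = 4πr² = 3.217×10⁹ m² (ratio 4).
(1−a)S·A_cross = εσ·A_surf·T⁴  ⇒  T⁴ = (1−a)S/(4σ).
T⁴ = 0.340·1330/(4·5.67×10⁻⁸) = 1.994×10⁹ K⁴.
T = (1.994×10⁹)^(1/4).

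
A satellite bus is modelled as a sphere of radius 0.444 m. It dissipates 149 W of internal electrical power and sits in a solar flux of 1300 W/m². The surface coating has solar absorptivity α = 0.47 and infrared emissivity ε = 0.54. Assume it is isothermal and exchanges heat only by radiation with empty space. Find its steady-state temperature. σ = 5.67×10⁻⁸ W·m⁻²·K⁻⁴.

At steady state, absorbed solar power + internal power = radiated power.
Absorbed: α·S·A_cross = 0.47·1300·0.6193 = 378.4 W (cross-section πr²).
Total input = 378.4 + 149 = 527.4 W.
Radiated: εσ·A_surf·T⁴ with A_surf = 4πr² = 2.477 m².
T⁴ = 527.4/(0.54·5.67×10⁻⁸·2.477) = 6.953×10⁹ K⁴.

T ≈ 289 K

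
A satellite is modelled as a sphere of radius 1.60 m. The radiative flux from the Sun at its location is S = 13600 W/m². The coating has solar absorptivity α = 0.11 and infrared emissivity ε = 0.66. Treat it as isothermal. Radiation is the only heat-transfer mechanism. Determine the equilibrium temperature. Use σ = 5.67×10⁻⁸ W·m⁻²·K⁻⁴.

At equilibrium, absorbed power = emitted power.
Absorbing cross-section = πr² = 8.042 m²; emitting surface = 4πr² = 32.17 m² (ratio 4).
αS·A_cross = εσ·A_surf·T⁴  ⇒  T⁴ = αS/(ε·4σ).
T⁴ = 0.110·13600/(0.66·4·5.67×10⁻⁸) = 9.994×10⁹ K⁴.
T = (9.994×10⁹)^(1/4).

T ≈ 316 K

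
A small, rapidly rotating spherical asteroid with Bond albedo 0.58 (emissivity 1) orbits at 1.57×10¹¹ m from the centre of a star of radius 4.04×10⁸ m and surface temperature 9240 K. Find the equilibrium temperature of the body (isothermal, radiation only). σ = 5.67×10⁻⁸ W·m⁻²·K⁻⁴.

T ≈ 267 K

The star's surface emits σT_*⁴; at distance d the flux is S = σT_*⁴(R_*/d)².
S = 5.67×10⁻⁸·(9240)⁴·(4.04×10⁸/1.57×10¹¹)² = 2737 W/m².
For an isothermal sphere T⁴ = (1−a)S/(4σ) = 5.068×10⁹ K⁴.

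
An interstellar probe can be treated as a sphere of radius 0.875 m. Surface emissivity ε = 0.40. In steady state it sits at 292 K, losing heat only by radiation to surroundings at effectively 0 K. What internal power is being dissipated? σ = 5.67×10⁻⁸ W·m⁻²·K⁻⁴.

P ≈ 1590 W

Steady state: P = εσA T⁴.
A = 4πr² = 9.621 m²; T⁴ = (292)⁴ = 7.270×10⁹ K⁴.
P = 0.40 × 5.67×10⁻⁸ × 9.621 × 7.270×10⁹.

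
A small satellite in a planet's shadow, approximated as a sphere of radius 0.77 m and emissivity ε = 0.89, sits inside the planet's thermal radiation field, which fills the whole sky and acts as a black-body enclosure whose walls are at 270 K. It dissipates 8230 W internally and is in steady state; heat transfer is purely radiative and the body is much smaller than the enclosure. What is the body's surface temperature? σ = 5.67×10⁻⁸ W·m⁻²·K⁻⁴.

For a small grey body in a large enclosure, net radiated power = εσA(T⁴ − T_w⁴).
Steady state: P = εσA(T⁴ − T_w⁴) with A = 4πr² = 7.451 m².
T⁴ = P/(εσA) + T_w⁴ = 8230/(0.89·5.67×10⁻⁸·7.451) + (270)⁴
    = 2.189×10¹⁰ + 5.314×10⁹ = 2.720×10¹⁰ K⁴.

T ≈ 406 K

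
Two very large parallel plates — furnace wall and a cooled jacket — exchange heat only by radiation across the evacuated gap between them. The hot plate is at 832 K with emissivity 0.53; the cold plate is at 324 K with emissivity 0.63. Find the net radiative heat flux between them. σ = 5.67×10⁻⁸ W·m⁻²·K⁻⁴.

q ≈ 10700 W/m²

For two infinite grey parallel plates, q = σ(T₁⁴ − T₂⁴)/(1/ε₁ + 1/ε₂ − 1).
T₁⁴ − T₂⁴ = 4.792×10¹¹ − 1.102×10¹⁰ = 4.682×10¹¹ K⁴.
1/ε₁ + 1/ε₂ − 1 = 1.887 + 1.587 − 1 = 2.474.
q = 5.67×10⁻⁸ × 4.682×10¹¹ / 2.474.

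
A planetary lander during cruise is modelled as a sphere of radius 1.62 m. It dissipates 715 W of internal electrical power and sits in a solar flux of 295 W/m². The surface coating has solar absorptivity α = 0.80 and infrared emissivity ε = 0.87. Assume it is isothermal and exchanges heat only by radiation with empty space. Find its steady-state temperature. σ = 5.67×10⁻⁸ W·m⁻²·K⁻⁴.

T ≈ 201 K

At steady state, absorbed solar power + internal power = radiated power.
Absorbed: α·S·A_cross = 0.80·295·8.245 = 1946 W (cross-section πr²).
Total input = 1946 + 715 = 2661 W.
Radiated: εσ·A_surf·T⁴ with A_surf = 4πr² = 32.98 m².
T⁴ = 2661/(0.87·5.67×10⁻⁸·32.98) = 1.636×10⁹ K⁴.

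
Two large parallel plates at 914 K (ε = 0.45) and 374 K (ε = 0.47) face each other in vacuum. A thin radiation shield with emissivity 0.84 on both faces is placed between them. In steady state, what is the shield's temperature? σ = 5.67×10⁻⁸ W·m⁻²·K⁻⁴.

In steady state the net flux on the hot side equals that on the cold side.
σ(T₁⁴−T_s⁴)/D₁ = σ(T_s⁴−T₂⁴)/D₂, with D₁ = 1/ε₁+1/ε_s−1 = 2.413, D₂ = 1/ε_s+1/ε₂−1 = 2.318.
Solve for T_s⁴: T_s⁴ = (D₂·T₁⁴ + D₁·T₂⁴)/(D₁+D₂) = 3.519×10¹¹ K⁴.

T_s ≈ 770 K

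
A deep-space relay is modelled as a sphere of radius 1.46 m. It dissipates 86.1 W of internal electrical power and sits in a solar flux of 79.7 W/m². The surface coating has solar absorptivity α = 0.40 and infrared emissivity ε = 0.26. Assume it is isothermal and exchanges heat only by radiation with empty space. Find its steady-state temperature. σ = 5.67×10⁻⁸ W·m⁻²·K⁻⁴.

T ≈ 166 K

At steady state, absorbed solar power + internal power = radiated power.
Absorbed: α·S·A_cross = 0.40·79.7·6.697 = 213.5 W (cross-section πr²).
Total input = 213.5 + 86.1 = 299.6 W.
Radiated: εσ·A_surf·T⁴ with A_surf = 4πr² = 26.79 m².
T⁴ = 299.6/(0.26·5.67×10⁻⁸·26.79) = 7.587×10⁸ K⁴.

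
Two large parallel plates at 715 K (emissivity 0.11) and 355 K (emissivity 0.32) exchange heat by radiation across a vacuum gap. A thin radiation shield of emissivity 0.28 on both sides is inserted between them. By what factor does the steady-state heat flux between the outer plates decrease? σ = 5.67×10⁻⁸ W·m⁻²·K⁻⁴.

factor ≈ 1.55

Without shield: q₀ = σΔ(T⁴)/(1/ε₁+1/ε₂−1) with denominator 11.22.
With shield the two gaps are in series; the resistances add: (1/ε₁+1/ε_s−1)+(1/ε_s+1/ε₂−1) = 11.66+5.696 = 17.36.
Heat-flux ratio q₀/q = 17.36/11.22.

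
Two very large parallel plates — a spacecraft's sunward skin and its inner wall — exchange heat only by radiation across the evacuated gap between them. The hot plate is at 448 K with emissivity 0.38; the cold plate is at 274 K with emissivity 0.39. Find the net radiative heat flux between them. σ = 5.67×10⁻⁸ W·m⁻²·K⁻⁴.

q ≈ 468 W/m²

For two infinite grey parallel plates, q = σ(T₁⁴ − T₂⁴)/(1/ε₁ + 1/ε₂ − 1).
T₁⁴ − T₂⁴ = 4.028×10¹⁰ − 5.636×10⁹ = 3.465×10¹⁰ K⁴.
1/ε₁ + 1/ε₂ − 1 = 2.632 + 2.564 − 1 = 4.196.
q = 5.67×10⁻⁸ × 3.465×10¹⁰ / 4.196.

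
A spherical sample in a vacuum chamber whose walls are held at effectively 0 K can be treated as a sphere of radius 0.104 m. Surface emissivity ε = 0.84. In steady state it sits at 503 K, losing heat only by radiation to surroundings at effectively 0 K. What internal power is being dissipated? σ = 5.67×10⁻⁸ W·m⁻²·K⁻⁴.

Steady state: P = εσA T⁴.
A = 4πr² = 0.1359 m²; T⁴ = (503)⁴ = 6.401×10¹⁰ K⁴.
P = 0.84 × 5.67×10⁻⁸ × 0.1359 × 6.401×10¹⁰.

P ≈ 414 W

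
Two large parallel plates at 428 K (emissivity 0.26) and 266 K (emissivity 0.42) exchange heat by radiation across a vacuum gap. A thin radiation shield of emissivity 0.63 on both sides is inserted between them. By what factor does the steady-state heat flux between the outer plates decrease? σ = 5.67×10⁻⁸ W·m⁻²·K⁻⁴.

factor ≈ 1.42

Without shield: q₀ = σΔ(T⁴)/(1/ε₁+1/ε₂−1) with denominator 5.227.
With shield the two gaps are in series; the resistances add: (1/ε₁+1/ε_s−1)+(1/ε_s+1/ε₂−1) = 4.433+2.968 = 7.402.
Heat-flux ratio q₀/q = 7.402/5.227.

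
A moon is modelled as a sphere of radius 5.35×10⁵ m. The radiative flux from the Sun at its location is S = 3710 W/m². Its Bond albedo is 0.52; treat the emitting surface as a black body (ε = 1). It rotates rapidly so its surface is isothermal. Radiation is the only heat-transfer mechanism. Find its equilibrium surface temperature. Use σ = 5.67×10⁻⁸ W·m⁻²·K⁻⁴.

At equilibrium, absorbed power = emitted power.
Absorbing cross-section = πr² = 8.992×10¹¹ m²; emitting surface = 4πr² = 3.597×10¹² m² (ratio 4).
(1−a)S·A_cross = εσ·A_surf·T⁴  ⇒  T⁴ = (1−a)S/(4σ).
T⁴ = 0.480·3710/(4·5.67×10⁻⁸) = 7.852×10⁹ K⁴.
T = (7.852×10⁹)^(1/4).

T ≈ 298 K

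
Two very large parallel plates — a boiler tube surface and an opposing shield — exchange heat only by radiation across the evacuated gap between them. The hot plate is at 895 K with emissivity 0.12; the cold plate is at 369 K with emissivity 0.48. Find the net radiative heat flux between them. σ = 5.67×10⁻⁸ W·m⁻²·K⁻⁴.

For two infinite grey parallel plates, q = σ(T₁⁴ − T₂⁴)/(1/ε₁ + 1/ε₂ − 1).
T₁⁴ − T₂⁴ = 6.416×10¹¹ − 1.854×10¹⁰ = 6.231×10¹¹ K⁴.
1/ε₁ + 1/ε₂ − 1 = 8.333 + 2.083 − 1 = 9.417.
q = 5.67×10⁻⁸ × 6.231×10¹¹ / 9.417.

q ≈ 3750 W/m²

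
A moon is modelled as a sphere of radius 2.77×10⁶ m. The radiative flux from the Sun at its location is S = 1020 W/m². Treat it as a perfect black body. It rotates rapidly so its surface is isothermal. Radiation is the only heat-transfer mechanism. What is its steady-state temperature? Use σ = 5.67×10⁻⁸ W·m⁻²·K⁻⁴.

T ≈ 259 K

At equilibrium, absorbed power = emitted power.
Absorbing cross-section = πr² = 2.411×10¹³ m²; emitting surface = 4πr² = 9.642×10¹³ m² (ratio 4).
S·A_cross = εσ·A_surf·T⁴  ⇒  T⁴ = S/(4σ).
T⁴ = 1.00·1020/(4·5.67×10⁻⁸) = 4.497×10⁹ K⁴.
T = (4.497×10⁹)^(1/4).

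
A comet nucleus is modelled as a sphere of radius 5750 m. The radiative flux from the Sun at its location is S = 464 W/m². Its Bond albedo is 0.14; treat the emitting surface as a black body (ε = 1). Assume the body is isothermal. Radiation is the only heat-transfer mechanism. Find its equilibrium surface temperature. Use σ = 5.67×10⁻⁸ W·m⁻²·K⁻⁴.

T ≈ 205 K

At equilibrium, absorbed power = emitted power.
Absorbing cross-section = πr² = 1.039×10⁸ m²; emitting surface = 4πr² = 4.155×10⁸ m² (ratio 4).
(1−a)S·A_cross = εσ·A_surf·T⁴  ⇒  T⁴ = (1−a)S/(4σ).
T⁴ = 0.860·464/(4·5.67×10⁻⁸) = 1.759×10⁹ K⁴.
T = (1.759×10⁹)^(1/4).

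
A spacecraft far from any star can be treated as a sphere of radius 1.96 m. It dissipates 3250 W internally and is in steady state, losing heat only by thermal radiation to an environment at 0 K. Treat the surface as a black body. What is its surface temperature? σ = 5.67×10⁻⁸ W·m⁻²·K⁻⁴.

T ≈ 186 K

Steady state: internal power = radiated power, P = εσA T⁴.
Radiating area A = 4πr² = 48.27 m².
T⁴ = P/(εσA) = 3250/(1.0·5.67×10⁻⁸·48.27) = 1.187×10⁹ K⁴.
T = (1.187×10⁹)^(1/4).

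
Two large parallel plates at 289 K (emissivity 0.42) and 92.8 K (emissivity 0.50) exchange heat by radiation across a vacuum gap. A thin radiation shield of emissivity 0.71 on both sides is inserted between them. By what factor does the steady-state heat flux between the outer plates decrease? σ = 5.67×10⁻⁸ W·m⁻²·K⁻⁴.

factor ≈ 1.54

Without shield: q₀ = σΔ(T⁴)/(1/ε₁+1/ε₂−1) with denominator 3.381.
With shield the two gaps are in series; the resistances add: (1/ε₁+1/ε_s−1)+(1/ε_s+1/ε₂−1) = 2.789+2.408 = 5.198.
Heat-flux ratio q₀/q = 5.198/3.381.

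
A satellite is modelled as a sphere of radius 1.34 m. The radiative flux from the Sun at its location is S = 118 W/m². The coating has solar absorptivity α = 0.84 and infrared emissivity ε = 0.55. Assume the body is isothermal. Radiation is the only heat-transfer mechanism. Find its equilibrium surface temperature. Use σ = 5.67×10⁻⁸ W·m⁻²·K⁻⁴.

T ≈ 168 K

At equilibrium, absorbed power = emitted power.
Absorbing cross-section = πr² = 5.641 m²; emitting surface = 4πr² = 22.56 m² (ratio 4).
αS·A_cross = εσ·A_surf·T⁴  ⇒  T⁴ = αS/(ε·4σ).
T⁴ = 0.840·118/(0.55·4·5.67×10⁻⁸) = 7.946×10⁸ K⁴.
T = (7.946×10⁸)^(1/4).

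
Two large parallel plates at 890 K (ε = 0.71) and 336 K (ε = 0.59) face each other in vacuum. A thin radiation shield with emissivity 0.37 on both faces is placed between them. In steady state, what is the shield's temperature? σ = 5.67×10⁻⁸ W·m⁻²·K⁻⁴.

In steady state the net flux on the hot side equals that on the cold side.
σ(T₁⁴−T_s⁴)/D₁ = σ(T_s⁴−T₂⁴)/D₂, with D₁ = 1/ε₁+1/ε_s−1 = 3.111, D₂ = 1/ε_s+1/ε₂−1 = 3.398.
Solve for T_s⁴: T_s⁴ = (D₂·T₁⁴ + D₁·T₂⁴)/(D₁+D₂) = 3.336×10¹¹ K⁴.

T_s ≈ 760 K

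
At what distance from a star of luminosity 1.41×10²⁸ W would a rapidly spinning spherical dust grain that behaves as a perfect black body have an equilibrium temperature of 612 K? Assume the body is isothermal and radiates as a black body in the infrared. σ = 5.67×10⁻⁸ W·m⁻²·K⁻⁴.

d ≈ 1.88×10¹¹ m

For an isothermal black-emitting sphere, (1−a)S·πr² = σ·4πr²·T⁴ ⇒ S = 4σT⁴/(1−a).
S = 4·5.67×10⁻⁸·(612)⁴/1.00 = 31820 W/m².
Flux falls as S = L/(4πd²), so d = √(L/(4πS)) = √(1.41×10²⁸/(4π·31820)).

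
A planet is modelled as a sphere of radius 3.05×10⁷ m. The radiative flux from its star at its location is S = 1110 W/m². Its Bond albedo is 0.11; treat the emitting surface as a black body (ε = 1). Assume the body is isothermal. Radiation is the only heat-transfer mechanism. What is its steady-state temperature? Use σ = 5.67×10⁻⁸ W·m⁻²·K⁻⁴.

T ≈ 257 K

At equilibrium, absorbed power = emitted power.
Absorbing cross-section = πr² = 2.922×10¹⁵ m²; emitting surface = 4πr² = 1.169×10¹⁶ m² (ratio 4).
(1−a)S·A_cross = εσ·A_surf·T⁴  ⇒  T⁴ = (1−a)S/(4σ).
T⁴ = 0.890·1110/(4·5.67×10⁻⁸) = 4.356×10⁹ K⁴.
T = (4.356×10⁹)^(1/4).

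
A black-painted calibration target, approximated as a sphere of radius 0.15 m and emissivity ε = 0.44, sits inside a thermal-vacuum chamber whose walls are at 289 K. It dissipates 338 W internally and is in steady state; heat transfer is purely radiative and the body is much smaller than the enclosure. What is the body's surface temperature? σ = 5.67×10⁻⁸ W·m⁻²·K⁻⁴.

For a small grey body in a large enclosure, net radiated power = εσA(T⁴ − T_w⁴).
Steady state: P = εσA(T⁴ − T_w⁴) with A = 4πr² = 0.2827 m².
T⁴ = P/(εσA) + T_w⁴ = 338/(0.44·5.67×10⁻⁸·0.2827) + (289)⁴
    = 4.792×10¹⁰ + 6.976×10⁹ = 5.489×10¹⁰ K⁴.

T ≈ 484 K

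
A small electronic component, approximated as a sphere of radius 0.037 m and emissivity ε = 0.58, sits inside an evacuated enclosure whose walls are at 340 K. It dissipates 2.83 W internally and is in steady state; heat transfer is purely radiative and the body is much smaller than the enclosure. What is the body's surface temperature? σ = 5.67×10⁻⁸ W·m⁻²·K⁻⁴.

For a small grey body in a large enclosure, net radiated power = εσA(T⁴ − T_w⁴).
Steady state: P = εσA(T⁴ − T_w⁴) with A = 4πr² = 0.01720 m².
T⁴ = P/(εσA) + T_w⁴ = 2.83/(0.58·5.67×10⁻⁸·0.01720) + (340)⁴
    = 5.002×10⁹ + 1.336×10¹⁰ = 1.837×10¹⁰ K⁴.

T ≈ 368 K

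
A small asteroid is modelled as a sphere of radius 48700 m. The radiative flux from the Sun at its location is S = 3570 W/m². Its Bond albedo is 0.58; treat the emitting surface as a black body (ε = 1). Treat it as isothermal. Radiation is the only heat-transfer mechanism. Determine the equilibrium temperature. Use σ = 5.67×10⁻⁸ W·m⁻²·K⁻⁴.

At equilibrium, absorbed power = emitted power.
Absorbing cross-section = πr² = 7.451×10⁹ m²; emitting surface = 4πr² = 2.980×10¹⁰ m² (ratio 4).
(1−a)S·A_cross = εσ·A_surf·T⁴  ⇒  T⁴ = (1−a)S/(4σ).
T⁴ = 0.420·3570/(4·5.67×10⁻⁸) = 6.611×10⁹ K⁴.
T = (6.611×10⁹)^(1/4).

T ≈ 285 K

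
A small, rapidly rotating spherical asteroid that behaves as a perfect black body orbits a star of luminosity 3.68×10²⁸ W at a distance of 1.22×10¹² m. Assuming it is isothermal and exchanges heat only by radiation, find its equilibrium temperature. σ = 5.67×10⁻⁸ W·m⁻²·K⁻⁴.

First find the stellar flux at distance d: S = L/(4πd²) = 3.68×10²⁸/(4π·(1.22×10¹²)²) = 1968 W/m².
For an isothermal sphere, absorbed (1−a)S·πr² = emitted σ·4πr²·T⁴, so T⁴ = (1−a)S/(4σ).
T⁴ = 1.00·1968/(4·5.67×10⁻⁸) = 8.675×10⁹ K⁴.

T ≈ 305 K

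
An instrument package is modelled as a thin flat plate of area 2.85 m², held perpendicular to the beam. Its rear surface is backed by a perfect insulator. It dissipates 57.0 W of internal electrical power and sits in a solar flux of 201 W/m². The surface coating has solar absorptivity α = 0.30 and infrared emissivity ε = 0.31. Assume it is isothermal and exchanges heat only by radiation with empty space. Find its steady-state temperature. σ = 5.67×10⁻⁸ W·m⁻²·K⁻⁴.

T ≈ 260 K

At steady state, absorbed solar power + internal power = radiated power.
Absorbed: α·S·A_cross = 0.30·201·2.850 = 171.9 W (cross-section A).
Total input = 171.9 + 57.0 = 228.9 W.
Radiated: εσ·A_surf·T⁴ with A_surf = A = 2.850 m².
T⁴ = 228.9/(0.31·5.67×10⁻⁸·2.850) = 4.568×10⁹ K⁴.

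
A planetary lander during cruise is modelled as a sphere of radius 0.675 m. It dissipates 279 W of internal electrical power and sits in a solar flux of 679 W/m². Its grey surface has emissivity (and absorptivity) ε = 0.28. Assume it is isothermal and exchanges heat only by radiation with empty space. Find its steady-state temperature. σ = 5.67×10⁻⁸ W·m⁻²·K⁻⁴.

T ≈ 279 K

At steady state, absorbed solar power + internal power = radiated power.
Absorbed: α·S·A_cross = 0.28·679·1.431 = 272.1 W (cross-section πr²).
Total input = 272.1 + 279 = 551.1 W.
Radiated: εσ·A_surf·T⁴ with A_surf = 4πr² = 5.726 m².
T⁴ = 551.1/(0.28·5.67×10⁻⁸·5.726) = 6.063×10⁹ K⁴.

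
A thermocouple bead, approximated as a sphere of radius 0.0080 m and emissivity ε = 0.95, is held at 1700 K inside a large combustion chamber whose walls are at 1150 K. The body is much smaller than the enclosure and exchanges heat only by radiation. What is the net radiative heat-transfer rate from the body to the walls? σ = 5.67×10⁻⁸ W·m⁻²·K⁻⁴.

For a small grey body in a large enclosure: P_net = εσA(T_body⁴ − T_wall⁴).
A = 4πr² = 8.042×10⁻⁴ m²; T_body⁴ − T_wall⁴ = 8.352×10¹² − 1.749×10¹² = 6.603×10¹² K⁴.
|P_net| = 0.95·5.67×10⁻⁸·8.042×10⁻⁴·6.603×10¹².

P_net ≈ 286 W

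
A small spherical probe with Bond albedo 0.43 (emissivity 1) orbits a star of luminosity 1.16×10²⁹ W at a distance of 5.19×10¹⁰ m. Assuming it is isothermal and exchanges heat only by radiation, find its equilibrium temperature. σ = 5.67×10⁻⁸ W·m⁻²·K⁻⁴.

T ≈ 1710 K

First find the stellar flux at distance d: S = L/(4πd²) = 1.16×10²⁹/(4π·(5.19×10¹⁰)²) = 3.427×10⁶ W/m².
For an isothermal sphere, absorbed (1−a)S·πr² = emitted σ·4πr²·T⁴, so T⁴ = (1−a)S/(4σ).
T⁴ = 0.570·3.427×10⁶/(4·5.67×10⁻⁸) = 8.613×10¹² K⁴.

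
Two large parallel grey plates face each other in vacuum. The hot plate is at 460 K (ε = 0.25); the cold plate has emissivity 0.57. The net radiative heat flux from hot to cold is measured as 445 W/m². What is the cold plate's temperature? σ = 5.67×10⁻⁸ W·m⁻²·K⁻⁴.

T₂ ≈ 294 K

q = σ(T₁⁴ − T₂⁴)/(1/ε₁ + 1/ε₂ − 1); denominator = 4.754.
T₂⁴ = T₁⁴ − q·(1/ε₁+1/ε₂−1)/σ = 4.477×10¹⁰ − 445·4.754/5.67×10⁻⁸
    = 7.461×10⁹ K⁴.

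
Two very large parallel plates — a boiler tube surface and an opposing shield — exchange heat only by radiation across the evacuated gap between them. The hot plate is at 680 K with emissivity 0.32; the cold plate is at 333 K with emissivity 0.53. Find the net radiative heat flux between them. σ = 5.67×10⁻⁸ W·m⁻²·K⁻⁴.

For two infinite grey parallel plates, q = σ(T₁⁴ − T₂⁴)/(1/ε₁ + 1/ε₂ − 1).
T₁⁴ − T₂⁴ = 2.138×10¹¹ − 1.230×10¹⁰ = 2.015×10¹¹ K⁴.
1/ε₁ + 1/ε₂ − 1 = 3.125 + 1.887 − 1 = 4.012.
q = 5.67×10⁻⁸ × 2.015×10¹¹ / 4.012.

q ≈ 2850 W/m²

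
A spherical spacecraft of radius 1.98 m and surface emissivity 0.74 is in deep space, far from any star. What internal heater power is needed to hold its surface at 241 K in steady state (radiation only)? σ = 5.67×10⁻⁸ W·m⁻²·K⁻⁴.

P ≈ 6970 W

P = εσ·4πr²·T⁴.
4πr² = 49.27 m²; T⁴ = 3.373×10⁹ K⁴.
P = 0.74·5.67×10⁻⁸·49.27·3.373×10⁹.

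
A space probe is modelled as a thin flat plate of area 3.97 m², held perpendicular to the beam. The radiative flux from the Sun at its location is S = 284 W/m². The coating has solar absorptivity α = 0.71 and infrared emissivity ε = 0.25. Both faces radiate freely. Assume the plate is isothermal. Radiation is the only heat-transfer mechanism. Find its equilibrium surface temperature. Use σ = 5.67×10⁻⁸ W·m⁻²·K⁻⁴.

At equilibrium, absorbed power = emitted power.
Absorbing cross-section = A = 3.970 m²; emitting surface = 2A = 7.940 m² (ratio 2).
αS·A_cross = εσ·A_surf·T⁴  ⇒  T⁴ = αS/(ε·2σ).
T⁴ = 0.710·284/(0.25·2·5.67×10⁻⁸) = 7.113×10⁹ K⁴.
T = (7.113×10⁹)^(1/4).

T ≈ 290 K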